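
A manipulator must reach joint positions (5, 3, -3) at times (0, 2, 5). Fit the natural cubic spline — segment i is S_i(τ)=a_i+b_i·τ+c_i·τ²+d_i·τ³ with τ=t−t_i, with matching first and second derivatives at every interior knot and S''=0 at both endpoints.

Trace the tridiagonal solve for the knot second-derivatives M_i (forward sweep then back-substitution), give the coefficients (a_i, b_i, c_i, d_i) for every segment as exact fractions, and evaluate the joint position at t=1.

Δ: Δ0=-1, Δ1=-2
row 1: diag=10, rhs=-6; c'=3/10, d'=-3/5
back: M1=-3/5
M: M0=0, M1=-3/5, M2=0
seg 0: a=5, c=M0/2=0, d=(M1−M0)/(6·2)=-1/20, b=Δ0−h0·(2M0+M1)/6=-4/5
seg 1: a=3, c=M1/2=-3/10, d=(M2−M1)/(6·3)=1/30, b=Δ1−h1·(2M1+M2)/6=-7/5
t_q=1 → seg 0, τ=1; S=5+-4/5·τ+0·τ²+-1/20·τ³=83/20

  seg 0: a=5 b=-4/5 c=0 d=-1/20
  seg 1: a=3 b=-7/5 c=-3/10 d=1/30
S(1) = 83/20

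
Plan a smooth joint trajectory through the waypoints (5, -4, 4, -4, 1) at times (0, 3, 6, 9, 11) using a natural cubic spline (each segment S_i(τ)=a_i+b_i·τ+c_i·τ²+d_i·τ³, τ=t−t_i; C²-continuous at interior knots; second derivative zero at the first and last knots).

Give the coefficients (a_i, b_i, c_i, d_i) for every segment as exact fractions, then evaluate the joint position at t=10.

  seg 0: a=5 b=-1385/276 c=0 d=557/2484
  seg 1: a=-4 b=143/138 c=557/276 d=-407/828
  seg 2: a=4 b=-35/276 c=-166/69 d=1291/2484
  seg 3: a=-4 b=-73/138 c=209/92 d=-209/552
S(10) = -485/184

Δ: Δ0=-3, Δ1=8/3, Δ2=-8/3, Δ3=5/2
row 1: diag=12, rhs=34; c'=1/4, d'=17/6
row 2: denom=12−3·1/4=45/4; d'=(-32−3·17/6)/(45/4)=-18/5
row 3: denom=10−3·4/15=46/5; d'=(31−3·-18/5)/(46/5)=209/46
back: M3=209/46
back: M2=-18/5−4/15·209/46=-332/69
back: M1=17/6−1/4·-332/69=557/138
M: M0=0, M1=557/138, M2=-332/69, M3=209/46, M4=0
seg 0: a=5, c=M0/2=0, d=(M1−M0)/(6·3)=557/2484, b=Δ0−h0·(2M0+M1)/6=-1385/276
seg 1: a=-4, c=M1/2=557/276, d=(M2−M1)/(6·3)=-407/828, b=Δ1−h1·(2M1+M2)/6=143/138
seg 2: a=4, c=M2/2=-166/69, d=(M3−M2)/(6·3)=1291/2484, b=Δ2−h2·(2M2+M3)/6=-35/276
seg 3: a=-4, c=M3/2=209/92, d=(M4−M3)/(6·2)=-209/552, b=Δ3−h3·(2M3+M4)/6=-73/138
t_q=10 → seg 3, τ=1; S=-4+-73/138·τ+209/92·τ²+-209/552·τ³=-485/184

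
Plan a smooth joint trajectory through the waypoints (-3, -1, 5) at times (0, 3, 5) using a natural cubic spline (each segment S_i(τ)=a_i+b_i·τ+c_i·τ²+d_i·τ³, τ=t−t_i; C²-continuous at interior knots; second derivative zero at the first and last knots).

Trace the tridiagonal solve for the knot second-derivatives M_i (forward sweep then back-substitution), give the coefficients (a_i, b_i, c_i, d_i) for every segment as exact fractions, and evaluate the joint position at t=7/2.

Δ: Δ0=2/3, Δ1=3
row 1: diag=10, rhs=14; c'=1/5, d'=7/5
back: M1=7/5
M: M0=0, M1=7/5, M2=0
seg 0: a=-3, c=M0/2=0, d=(M1−M0)/(6·3)=7/90, b=Δ0−h0·(2M0+M1)/6=-1/30
seg 1: a=-1, c=M1/2=7/10, d=(M2−M1)/(6·2)=-7/60, b=Δ1−h1·(2M1+M2)/6=31/15
t_q=7/2 → seg 1, τ=1/2; S=-1+31/15·τ+7/10·τ²+-7/60·τ³=31/160

  seg 0: a=-3 b=-1/30 c=0 d=7/90
  seg 1: a=-1 b=31/15 c=7/10 d=-7/60
S(7/2) = 31/160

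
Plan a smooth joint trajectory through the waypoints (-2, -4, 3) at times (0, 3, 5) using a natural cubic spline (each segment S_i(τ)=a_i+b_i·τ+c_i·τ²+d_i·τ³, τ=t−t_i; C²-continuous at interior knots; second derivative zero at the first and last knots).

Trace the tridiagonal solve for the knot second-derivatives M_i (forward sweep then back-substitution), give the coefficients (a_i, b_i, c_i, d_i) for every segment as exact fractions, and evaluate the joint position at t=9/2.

  seg 0: a=-2 b=-23/12 c=0 d=5/36
  seg 1: a=-4 b=11/6 c=5/4 d=-5/24
S(9/2) = 55/64

Δ: Δ0=-2/3, Δ1=7/2
row 1: diag=10, rhs=25; c'=1/5, d'=5/2
back: M1=5/2
M: M0=0, M1=5/2, M2=0
seg 0: a=-2, c=M0/2=0, d=(M1−M0)/(6·3)=5/36, b=Δ0−h0·(2M0+M1)/6=-23/12
seg 1: a=-4, c=M1/2=5/4, d=(M2−M1)/(6·2)=-5/24, b=Δ1−h1·(2M1+M2)/6=11/6
t_q=9/2 → seg 1, τ=3/2; S=-4+11/6·τ+5/4·τ²+-5/24·τ³=55/64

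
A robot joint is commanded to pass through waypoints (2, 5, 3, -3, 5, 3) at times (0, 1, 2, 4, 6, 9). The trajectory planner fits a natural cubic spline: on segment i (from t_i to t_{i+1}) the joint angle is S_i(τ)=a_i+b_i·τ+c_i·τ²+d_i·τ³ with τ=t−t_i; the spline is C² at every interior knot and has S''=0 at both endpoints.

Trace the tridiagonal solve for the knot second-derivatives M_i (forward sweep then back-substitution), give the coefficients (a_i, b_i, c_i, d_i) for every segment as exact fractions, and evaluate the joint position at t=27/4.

Δ: Δ0=3, Δ1=-2, Δ2=-3, Δ3=4, Δ4=-2/3
row 1: diag=4, rhs=-30; c'=1/4, d'=-15/2
row 2: denom=6−1·1/4=23/4; d'=(-6−1·-15/2)/(23/4)=6/23
row 3: denom=8−2·8/23=168/23; d'=(42−2·6/23)/(168/23)=159/28
row 4: denom=10−2·23/84=397/42; d'=(-28−2·159/28)/(397/42)=-1653/397
back: M4=-1653/397
back: M3=159/28−23/84·-1653/397=2707/397
back: M2=6/23−8/23·2707/397=-838/397
back: M1=-15/2−1/4·-838/397=-2768/397
M: M0=0, M1=-2768/397, M2=-838/397, M3=2707/397, M4=-1653/397, M5=0
seg 0: a=2, c=M0/2=0, d=(M1−M0)/(6·1)=-1384/1191, b=Δ0−h0·(2M0+M1)/6=4957/1191
seg 1: a=5, c=M1/2=-1384/397, d=(M2−M1)/(6·1)=965/1191, b=Δ1−h1·(2M1+M2)/6=805/1191
seg 2: a=3, c=M2/2=-419/397, d=(M3−M2)/(6·2)=3545/4764, b=Δ2−h2·(2M2+M3)/6=-4604/1191
seg 3: a=-3, c=M3/2=2707/794, d=(M4−M3)/(6·2)=-1090/1191, b=Δ3−h3·(2M3+M4)/6=1003/1191
seg 4: a=5, c=M4/2=-1653/794, d=(M5−M4)/(6·3)=551/2382, b=Δ4−h4·(2M4+M5)/6=4165/1191
t_q=27/4 → seg 4, τ=3/4; S=5+4165/1191·τ+-1653/794·τ²+551/2382·τ³=332811/50816

  seg 0: a=2 b=4957/1191 c=0 d=-1384/1191
  seg 1: a=5 b=805/1191 c=-1384/397 d=965/1191
  seg 2: a=3 b=-4604/1191 c=-419/397 d=3545/4764
  seg 3: a=-3 b=1003/1191 c=2707/794 d=-1090/1191
  seg 4: a=5 b=4165/1191 c=-1653/794 d=551/2382
S(27/4) = 332811/50816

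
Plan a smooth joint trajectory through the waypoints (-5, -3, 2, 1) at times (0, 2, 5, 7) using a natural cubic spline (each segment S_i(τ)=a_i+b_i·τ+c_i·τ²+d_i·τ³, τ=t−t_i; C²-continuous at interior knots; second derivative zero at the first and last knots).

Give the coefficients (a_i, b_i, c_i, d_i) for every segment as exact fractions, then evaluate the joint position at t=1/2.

Δ: Δ0=1, Δ1=5/3, Δ2=-1/2
row 1: diag=10, rhs=4; c'=3/10, d'=2/5
row 2: denom=10−3·3/10=91/10; d'=(-13−3·2/5)/(91/10)=-142/91
back: M2=-142/91
back: M1=2/5−3/10·-142/91=79/91
M: M0=0, M1=79/91, M2=-142/91, M3=0
seg 0: a=-5, c=M0/2=0, d=(M1−M0)/(6·2)=79/1092, b=Δ0−h0·(2M0+M1)/6=194/273
seg 1: a=-3, c=M1/2=79/182, d=(M2−M1)/(6·3)=-17/126, b=Δ1−h1·(2M1+M2)/6=431/273
seg 2: a=2, c=M2/2=-71/91, d=(M3−M2)/(6·2)=71/546, b=Δ2−h2·(2M2+M3)/6=295/546
t_q=1/2 → seg 0, τ=1/2; S=-5+194/273·τ+0·τ²+79/1092·τ³=-13499/2912

  seg 0: a=-5 b=194/273 c=0 d=79/1092
  seg 1: a=-3 b=431/273 c=79/182 d=-17/126
  seg 2: a=2 b=295/546 c=-71/91 d=71/546
S(1/2) = -13499/2912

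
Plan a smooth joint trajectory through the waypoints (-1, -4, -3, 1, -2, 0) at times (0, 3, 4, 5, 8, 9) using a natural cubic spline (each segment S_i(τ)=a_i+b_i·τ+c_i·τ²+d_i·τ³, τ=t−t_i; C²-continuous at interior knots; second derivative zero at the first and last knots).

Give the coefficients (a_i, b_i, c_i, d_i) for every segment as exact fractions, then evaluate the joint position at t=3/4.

  seg 0: a=-1 b=-757/547 c=0 d=70/1641
  seg 1: a=-4 b=-127/547 c=210/547 d=464/547
  seg 2: a=-3 b=1685/547 c=1602/547 d=-1099/547
  seg 3: a=1 b=1592/547 c=-1695/547 d=982/1641
  seg 4: a=-2 b=260/547 c=1251/547 d=-417/547
S(3/4) = -35357/17504

Δ: Δ0=-1, Δ1=1, Δ2=4, Δ3=-1, Δ4=2
row 1: diag=8, rhs=12; c'=1/8, d'=3/2
row 2: denom=4−1·1/8=31/8; d'=(18−1·3/2)/(31/8)=132/31
row 3: denom=8−1·8/31=240/31; d'=(-30−1·132/31)/(240/31)=-177/40
row 4: denom=8−3·31/80=547/80; d'=(18−3·-177/40)/(547/80)=2502/547
back: M4=2502/547
back: M3=-177/40−31/80·2502/547=-3390/547
back: M2=132/31−8/31·-3390/547=3204/547
back: M1=3/2−1/8·3204/547=420/547
M: M0=0, M1=420/547, M2=3204/547, M3=-3390/547, M4=2502/547, M5=0
seg 0: a=-1, c=M0/2=0, d=(M1−M0)/(6·3)=70/1641, b=Δ0−h0·(2M0+M1)/6=-757/547
seg 1: a=-4, c=M1/2=210/547, d=(M2−M1)/(6·1)=464/547, b=Δ1−h1·(2M1+M2)/6=-127/547
seg 2: a=-3, c=M2/2=1602/547, d=(M3−M2)/(6·1)=-1099/547, b=Δ2−h2·(2M2+M3)/6=1685/547
seg 3: a=1, c=M3/2=-1695/547, d=(M4−M3)/(6·3)=982/1641, b=Δ3−h3·(2M3+M4)/6=1592/547
seg 4: a=-2, c=M4/2=1251/547, d=(M5−M4)/(6·1)=-417/547, b=Δ4−h4·(2M4+M5)/6=260/547
t_q=3/4 → seg 0, τ=3/4; S=-1+-757/547·τ+0·τ²+70/1641·τ³=-35357/17504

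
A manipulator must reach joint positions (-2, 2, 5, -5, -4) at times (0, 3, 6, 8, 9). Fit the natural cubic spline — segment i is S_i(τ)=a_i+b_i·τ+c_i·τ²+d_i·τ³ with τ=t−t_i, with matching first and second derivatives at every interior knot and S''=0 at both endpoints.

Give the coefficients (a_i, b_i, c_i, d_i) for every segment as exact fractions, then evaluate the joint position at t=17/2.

Δ: Δ0=4/3, Δ1=1, Δ2=-5, Δ3=1
row 1: diag=12, rhs=-2; c'=1/4, d'=-1/6
row 2: denom=10−3·1/4=37/4; d'=(-36−3·-1/6)/(37/4)=-142/37
row 3: denom=6−2·8/37=206/37; d'=(36−2·-142/37)/(206/37)=808/103
back: M3=808/103
back: M2=-142/37−8/37·808/103=-570/103
back: M1=-1/6−1/4·-570/103=376/309
M: M0=0, M1=376/309, M2=-570/103, M3=808/103, M4=0
seg 0: a=-2, c=M0/2=0, d=(M1−M0)/(6·3)=188/2781, b=Δ0−h0·(2M0+M1)/6=224/309
seg 1: a=2, c=M1/2=188/309, d=(M2−M1)/(6·3)=-1043/2781, b=Δ1−h1·(2M1+M2)/6=788/309
seg 2: a=5, c=M2/2=-285/103, d=(M3−M2)/(6·2)=689/618, b=Δ2−h2·(2M2+M3)/6=-1213/309
seg 3: a=-5, c=M3/2=404/103, d=(M4−M3)/(6·1)=-404/309, b=Δ3−h3·(2M3+M4)/6=-499/309
t_q=17/2 → seg 3, τ=1/2; S=-5+-499/309·τ+404/103·τ²+-404/309·τ³=-514/103

  seg 0: a=-2 b=224/309 c=0 d=188/2781
  seg 1: a=2 b=788/309 c=188/309 d=-1043/2781
  seg 2: a=5 b=-1213/309 c=-285/103 d=689/618
  seg 3: a=-5 b=-499/309 c=404/103 d=-404/309
S(17/2) = -514/103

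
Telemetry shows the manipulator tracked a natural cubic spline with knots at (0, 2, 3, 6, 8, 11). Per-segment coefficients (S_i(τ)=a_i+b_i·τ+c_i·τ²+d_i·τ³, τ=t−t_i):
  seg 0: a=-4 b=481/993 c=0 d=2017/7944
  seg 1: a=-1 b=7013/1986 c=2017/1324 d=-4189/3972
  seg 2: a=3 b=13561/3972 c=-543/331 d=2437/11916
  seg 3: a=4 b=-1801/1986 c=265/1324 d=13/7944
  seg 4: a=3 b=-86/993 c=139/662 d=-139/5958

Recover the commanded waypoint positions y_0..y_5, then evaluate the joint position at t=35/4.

y_0 = S_0(0) = a_0 = -4
y_1 = S_1(0) = a_1 = -1
y_2 = S_2(0) = a_2 = 3
y_3 = S_3(0) = a_3 = 4
y_4 = S_4(0) = a_4 = 3
y_5 = S_4(3) = 4
t_q=35/4 is in segment 4 (τ=3/4); S_4(τ)=128939/42368

y_0=-4 y_1=-1 y_2=3 y_3=4 y_4=3 y_5=4
S(35/4) = 128939/42368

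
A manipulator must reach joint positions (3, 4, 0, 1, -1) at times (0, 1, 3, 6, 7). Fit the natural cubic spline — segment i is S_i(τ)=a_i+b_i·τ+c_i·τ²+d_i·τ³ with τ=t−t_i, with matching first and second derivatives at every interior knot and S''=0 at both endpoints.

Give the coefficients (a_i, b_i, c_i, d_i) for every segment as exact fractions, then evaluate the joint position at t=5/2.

  seg 0: a=3 b=1975/1182 c=0 d=-793/1182
  seg 1: a=4 b=-202/591 c=-793/394 d=1399/2364
  seg 2: a=0 b=-763/591 c=303/197 d=-589/1773
  seg 3: a=1 b=-610/591 c=-286/197 d=286/591
S(5/2) = 6027/6304

Δ: Δ0=1, Δ1=-2, Δ2=1/3, Δ3=-2
row 1: diag=6, rhs=-18; c'=1/3, d'=-3
row 2: denom=10−2·1/3=28/3; d'=(14−2·-3)/(28/3)=15/7
row 3: denom=8−3·9/28=197/28; d'=(-14−3·15/7)/(197/28)=-572/197
back: M3=-572/197
back: M2=15/7−9/28·-572/197=606/197
back: M1=-3−1/3·606/197=-793/197
M: M0=0, M1=-793/197, M2=606/197, M3=-572/197, M4=0
seg 0: a=3, c=M0/2=0, d=(M1−M0)/(6·1)=-793/1182, b=Δ0−h0·(2M0+M1)/6=1975/1182
seg 1: a=4, c=M1/2=-793/394, d=(M2−M1)/(6·2)=1399/2364, b=Δ1−h1·(2M1+M2)/6=-202/591
seg 2: a=0, c=M2/2=303/197, d=(M3−M2)/(6·3)=-589/1773, b=Δ2−h2·(2M2+M3)/6=-763/591
seg 3: a=1, c=M3/2=-286/197, d=(M4−M3)/(6·1)=286/591, b=Δ3−h3·(2M3+M4)/6=-610/591
t_q=5/2 → seg 1, τ=3/2; S=4+-202/591·τ+-793/394·τ²+1399/2364·τ³=6027/6304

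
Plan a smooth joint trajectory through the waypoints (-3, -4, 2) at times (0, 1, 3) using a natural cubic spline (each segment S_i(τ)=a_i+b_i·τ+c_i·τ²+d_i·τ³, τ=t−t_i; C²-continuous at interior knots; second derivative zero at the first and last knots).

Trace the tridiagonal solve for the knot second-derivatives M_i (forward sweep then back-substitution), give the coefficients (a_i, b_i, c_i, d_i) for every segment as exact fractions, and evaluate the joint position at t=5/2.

  seg 0: a=-3 b=-5/3 c=0 d=2/3
  seg 1: a=-4 b=1/3 c=2 d=-1/3
S(5/2) = -1/8

Δ: Δ0=-1, Δ1=3
row 1: diag=6, rhs=24; c'=1/3, d'=4
back: M1=4
M: M0=0, M1=4, M2=0
seg 0: a=-3, c=M0/2=0, d=(M1−M0)/(6·1)=2/3, b=Δ0−h0·(2M0+M1)/6=-5/3
seg 1: a=-4, c=M1/2=2, d=(M2−M1)/(6·2)=-1/3, b=Δ1−h1·(2M1+M2)/6=1/3
t_q=5/2 → seg 1, τ=3/2; S=-4+1/3·τ+2·τ²+-1/3·τ³=-1/8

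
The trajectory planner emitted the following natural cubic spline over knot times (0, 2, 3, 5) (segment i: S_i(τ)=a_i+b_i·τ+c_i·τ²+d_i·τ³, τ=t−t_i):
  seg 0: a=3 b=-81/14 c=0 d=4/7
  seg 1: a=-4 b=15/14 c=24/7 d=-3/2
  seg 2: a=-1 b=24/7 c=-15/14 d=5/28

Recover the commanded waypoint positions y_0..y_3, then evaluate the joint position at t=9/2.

y_0 = S_0(0) = a_0 = 3
y_1 = S_1(0) = a_1 = -4
y_2 = S_2(0) = a_2 = -1
y_3 = S_2(2) = 3
t_q=9/2 is in segment 2 (τ=3/2); S_2(τ)=523/224

y_0=3 y_1=-4 y_2=-1 y_3=3
S(9/2) = 523/224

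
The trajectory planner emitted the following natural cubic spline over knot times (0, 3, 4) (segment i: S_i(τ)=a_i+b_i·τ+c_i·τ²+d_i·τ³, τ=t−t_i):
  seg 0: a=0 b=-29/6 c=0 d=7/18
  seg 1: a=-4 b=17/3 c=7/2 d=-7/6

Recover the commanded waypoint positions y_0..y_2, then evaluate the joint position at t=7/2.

y_0 = S_0(0) = a_0 = 0
y_1 = S_1(0) = a_1 = -4
y_2 = S_1(1) = 4
t_q=7/2 is in segment 1 (τ=1/2); S_1(τ)=-7/16

y_0=0 y_1=-4 y_2=4
S(7/2) = -7/16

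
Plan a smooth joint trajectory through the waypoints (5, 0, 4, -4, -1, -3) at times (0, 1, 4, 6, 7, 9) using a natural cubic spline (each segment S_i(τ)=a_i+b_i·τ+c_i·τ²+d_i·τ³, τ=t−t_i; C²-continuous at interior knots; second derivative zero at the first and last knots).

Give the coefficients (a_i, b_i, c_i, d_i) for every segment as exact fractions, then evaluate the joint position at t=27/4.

  seg 0: a=5 b=-43097/6879 c=0 d=8702/6879
  seg 1: a=0 b=-16991/6879 c=8702/2293 d=-5795/6879
  seg 2: a=4 b=-16820/6879 c=-8683/2293 d=20701/13758
  seg 3: a=-4 b=3190/6879 c=12018/2293 d=-18607/6879
  seg 4: a=-1 b=19477/6879 c=-6589/2293 d=6589/13758
S(27/4) = -270783/146752

Δ: Δ0=-5, Δ1=4/3, Δ2=-4, Δ3=3, Δ4=-1
row 1: diag=8, rhs=38; c'=3/8, d'=19/4
row 2: denom=10−3·3/8=71/8; d'=(-32−3·19/4)/(71/8)=-370/71
row 3: denom=6−2·16/71=394/71; d'=(42−2·-370/71)/(394/71)=1861/197
row 4: denom=6−1·71/394=2293/394; d'=(-24−1·1861/197)/(2293/394)=-13178/2293
back: M4=-13178/2293
back: M3=1861/197−71/394·-13178/2293=24036/2293
back: M2=-370/71−16/71·24036/2293=-17366/2293
back: M1=19/4−3/8·-17366/2293=17404/2293
M: M0=0, M1=17404/2293, M2=-17366/2293, M3=24036/2293, M4=-13178/2293, M5=0
seg 0: a=5, c=M0/2=0, d=(M1−M0)/(6·1)=8702/6879, b=Δ0−h0·(2M0+M1)/6=-43097/6879
seg 1: a=0, c=M1/2=8702/2293, d=(M2−M1)/(6·3)=-5795/6879, b=Δ1−h1·(2M1+M2)/6=-16991/6879
seg 2: a=4, c=M2/2=-8683/2293, d=(M3−M2)/(6·2)=20701/13758, b=Δ2−h2·(2M2+M3)/6=-16820/6879
seg 3: a=-4, c=M3/2=12018/2293, d=(M4−M3)/(6·1)=-18607/6879, b=Δ3−h3·(2M3+M4)/6=3190/6879
seg 4: a=-1, c=M4/2=-6589/2293, d=(M5−M4)/(6·2)=6589/13758, b=Δ4−h4·(2M4+M5)/6=19477/6879
t_q=27/4 → seg 3, τ=3/4; S=-4+3190/6879·τ+12018/2293·τ²+-18607/6879·τ³=-270783/146752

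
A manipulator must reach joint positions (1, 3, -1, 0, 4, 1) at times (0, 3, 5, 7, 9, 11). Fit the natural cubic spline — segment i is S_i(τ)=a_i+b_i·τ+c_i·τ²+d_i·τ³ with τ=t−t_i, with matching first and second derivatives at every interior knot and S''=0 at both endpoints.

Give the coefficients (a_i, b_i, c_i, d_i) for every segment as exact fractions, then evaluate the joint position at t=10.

Δ: Δ0=2/3, Δ1=-2, Δ2=1/2, Δ3=2, Δ4=-3/2
row 1: diag=10, rhs=-16; c'=1/5, d'=-8/5
row 2: denom=8−2·1/5=38/5; d'=(15−2·-8/5)/(38/5)=91/38
row 3: denom=8−2·5/19=142/19; d'=(9−2·91/38)/(142/19)=40/71
row 4: denom=8−2·19/71=530/71; d'=(-21−2·40/71)/(530/71)=-1571/530
back: M4=-1571/530
back: M3=40/71−19/71·-1571/530=719/530
back: M2=91/38−5/19·719/530=108/53
back: M1=-8/5−1/5·108/53=-532/265
M: M0=0, M1=-532/265, M2=108/53, M3=719/530, M4=-1571/530, M5=0
seg 0: a=1, c=M0/2=0, d=(M1−M0)/(6·3)=-266/2385, b=Δ0−h0·(2M0+M1)/6=1328/795
seg 1: a=3, c=M1/2=-266/265, d=(M2−M1)/(6·2)=268/795, b=Δ1−h1·(2M1+M2)/6=-1066/795
seg 2: a=-1, c=M2/2=54/53, d=(M3−M2)/(6·2)=-361/6360, b=Δ2−h2·(2M2+M3)/6=-1042/795
seg 3: a=0, c=M3/2=719/1060, d=(M4−M3)/(6·2)=-229/636, b=Δ3−h3·(2M3+M4)/6=3313/1590
seg 4: a=4, c=M4/2=-1571/1060, d=(M5−M4)/(6·2)=1571/6360, b=Δ4−h4·(2M4+M5)/6=757/1590
t_q=10 → seg 4, τ=1; S=4+757/1590·τ+-1571/1060·τ²+1571/6360·τ³=6871/2120

  seg 0: a=1 b=1328/795 c=0 d=-266/2385
  seg 1: a=3 b=-1066/795 c=-266/265 d=268/795
  seg 2: a=-1 b=-1042/795 c=54/53 d=-361/6360
  seg 3: a=0 b=3313/1590 c=719/1060 d=-229/636
  seg 4: a=4 b=757/1590 c=-1571/1060 d=1571/6360
S(10) = 6871/2120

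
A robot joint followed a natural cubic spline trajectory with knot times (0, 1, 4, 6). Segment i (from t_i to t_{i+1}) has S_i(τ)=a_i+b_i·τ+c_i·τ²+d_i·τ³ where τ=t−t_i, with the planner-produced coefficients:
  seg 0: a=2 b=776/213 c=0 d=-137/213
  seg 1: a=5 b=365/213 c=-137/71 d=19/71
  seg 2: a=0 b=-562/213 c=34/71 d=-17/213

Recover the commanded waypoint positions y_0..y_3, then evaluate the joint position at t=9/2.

y_0=2 y_1=5 y_2=0 y_3=-4
S(9/2) = -687/568

y_0 = S_0(0) = a_0 = 2
y_1 = S_1(0) = a_1 = 5
y_2 = S_2(0) = a_2 = 0
y_3 = S_2(2) = -4
t_q=9/2 is in segment 2 (τ=1/2); S_2(τ)=-687/568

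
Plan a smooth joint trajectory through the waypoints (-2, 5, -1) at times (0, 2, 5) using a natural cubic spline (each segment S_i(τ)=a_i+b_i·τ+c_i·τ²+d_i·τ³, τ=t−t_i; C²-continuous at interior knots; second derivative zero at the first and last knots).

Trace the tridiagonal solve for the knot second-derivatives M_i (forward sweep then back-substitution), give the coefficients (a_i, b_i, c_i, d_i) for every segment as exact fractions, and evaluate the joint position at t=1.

Δ: Δ0=7/2, Δ1=-2
row 1: diag=10, rhs=-33; c'=3/10, d'=-33/10
back: M1=-33/10
M: M0=0, M1=-33/10, M2=0
seg 0: a=-2, c=M0/2=0, d=(M1−M0)/(6·2)=-11/40, b=Δ0−h0·(2M0+M1)/6=23/5
seg 1: a=5, c=M1/2=-33/20, d=(M2−M1)/(6·3)=11/60, b=Δ1−h1·(2M1+M2)/6=13/10
t_q=1 → seg 0, τ=1; S=-2+23/5·τ+0·τ²+-11/40·τ³=93/40

  seg 0: a=-2 b=23/5 c=0 d=-11/40
  seg 1: a=5 b=13/10 c=-33/20 d=11/60
S(1) = 93/40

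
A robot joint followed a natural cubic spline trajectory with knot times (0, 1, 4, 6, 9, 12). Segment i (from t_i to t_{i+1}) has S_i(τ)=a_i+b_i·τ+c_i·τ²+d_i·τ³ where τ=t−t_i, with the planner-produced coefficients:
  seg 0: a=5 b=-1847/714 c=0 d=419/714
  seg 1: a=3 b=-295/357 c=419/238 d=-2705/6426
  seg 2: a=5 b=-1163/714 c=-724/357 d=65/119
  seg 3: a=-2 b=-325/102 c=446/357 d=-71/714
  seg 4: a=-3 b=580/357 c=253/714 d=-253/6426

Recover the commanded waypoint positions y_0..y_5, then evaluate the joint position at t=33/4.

y_0=5 y_1=3 y_2=5 y_3=-2 y_4=-3 y_5=4
S(33/4) = -60581/15232

y_0 = S_0(0) = a_0 = 5
y_1 = S_1(0) = a_1 = 3
y_2 = S_2(0) = a_2 = 5
y_3 = S_3(0) = a_3 = -2
y_4 = S_4(0) = a_4 = -3
y_5 = S_4(3) = 4
t_q=33/4 is in segment 3 (τ=9/4); S_3(τ)=-60581/15232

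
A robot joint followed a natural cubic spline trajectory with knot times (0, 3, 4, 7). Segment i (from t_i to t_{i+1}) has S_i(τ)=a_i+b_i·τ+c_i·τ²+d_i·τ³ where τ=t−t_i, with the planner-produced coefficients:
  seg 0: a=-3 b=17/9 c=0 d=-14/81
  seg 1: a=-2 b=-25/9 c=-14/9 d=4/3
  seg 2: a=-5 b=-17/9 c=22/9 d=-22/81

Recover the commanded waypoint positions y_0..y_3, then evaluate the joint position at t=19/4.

y_0 = S_0(0) = a_0 = -3
y_1 = S_1(0) = a_1 = -2
y_2 = S_2(0) = a_2 = -5
y_3 = S_2(3) = 4
t_q=19/4 is in segment 2 (τ=3/4); S_2(τ)=-165/32

y_0=-3 y_1=-2 y_2=-5 y_3=4
S(19/4) = -165/32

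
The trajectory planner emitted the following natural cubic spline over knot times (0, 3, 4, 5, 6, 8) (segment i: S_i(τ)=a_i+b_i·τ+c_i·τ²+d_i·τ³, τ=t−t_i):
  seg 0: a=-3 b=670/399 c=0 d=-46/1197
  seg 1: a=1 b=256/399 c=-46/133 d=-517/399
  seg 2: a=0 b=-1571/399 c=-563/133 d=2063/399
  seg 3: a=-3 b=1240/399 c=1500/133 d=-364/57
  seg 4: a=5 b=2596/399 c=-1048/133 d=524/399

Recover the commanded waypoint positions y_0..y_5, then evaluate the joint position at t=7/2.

y_0 = S_0(0) = a_0 = -3
y_1 = S_1(0) = a_1 = 1
y_2 = S_2(0) = a_2 = 0
y_3 = S_3(0) = a_3 = -3
y_4 = S_4(0) = a_4 = 5
y_5 = S_4(2) = -3
t_q=7/2 is in segment 1 (τ=1/2); S_1(τ)=163/152

y_0=-3 y_1=1 y_2=0 y_3=-3 y_4=5 y_5=-3
S(7/2) = 163/152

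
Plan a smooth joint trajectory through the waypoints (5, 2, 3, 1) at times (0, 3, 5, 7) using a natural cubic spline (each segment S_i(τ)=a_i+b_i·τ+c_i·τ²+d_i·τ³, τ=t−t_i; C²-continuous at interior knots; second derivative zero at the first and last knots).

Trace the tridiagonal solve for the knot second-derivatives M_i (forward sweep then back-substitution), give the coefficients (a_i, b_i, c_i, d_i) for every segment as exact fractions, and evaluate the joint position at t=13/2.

  seg 0: a=5 b=-121/76 c=0 d=5/76
  seg 1: a=2 b=7/38 c=45/76 d=-33/152
  seg 2: a=3 b=-1/19 c=-27/38 d=9/76
S(13/2) = 1047/608

Δ: Δ0=-1, Δ1=1/2, Δ2=-1
row 1: diag=10, rhs=9; c'=1/5, d'=9/10
row 2: denom=8−2·1/5=38/5; d'=(-9−2·9/10)/(38/5)=-27/19
back: M2=-27/19
back: M1=9/10−1/5·-27/19=45/38
M: M0=0, M1=45/38, M2=-27/19, M3=0
seg 0: a=5, c=M0/2=0, d=(M1−M0)/(6·3)=5/76, b=Δ0−h0·(2M0+M1)/6=-121/76
seg 1: a=2, c=M1/2=45/76, d=(M2−M1)/(6·2)=-33/152, b=Δ1−h1·(2M1+M2)/6=7/38
seg 2: a=3, c=M2/2=-27/38, d=(M3−M2)/(6·2)=9/76, b=Δ2−h2·(2M2+M3)/6=-1/19
t_q=13/2 → seg 2, τ=3/2; S=3+-1/19·τ+-27/38·τ²+9/76·τ³=1047/608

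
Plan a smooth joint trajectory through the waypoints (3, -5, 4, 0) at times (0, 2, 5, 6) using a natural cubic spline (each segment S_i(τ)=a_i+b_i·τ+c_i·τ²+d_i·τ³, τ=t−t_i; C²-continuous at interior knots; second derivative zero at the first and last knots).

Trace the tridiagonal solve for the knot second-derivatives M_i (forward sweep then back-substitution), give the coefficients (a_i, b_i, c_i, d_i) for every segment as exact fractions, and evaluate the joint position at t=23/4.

  seg 0: a=3 b=-438/71 c=0 d=77/142
  seg 1: a=-5 b=24/71 c=231/71 d=-56/71
  seg 2: a=4 b=-102/71 c=-273/71 d=91/71
S(23/4) = 5909/4544

Δ: Δ0=-4, Δ1=3, Δ2=-4
row 1: diag=10, rhs=42; c'=3/10, d'=21/5
row 2: denom=8−3·3/10=71/10; d'=(-42−3·21/5)/(71/10)=-546/71
back: M2=-546/71
back: M1=21/5−3/10·-546/71=462/71
M: M0=0, M1=462/71, M2=-546/71, M3=0
seg 0: a=3, c=M0/2=0, d=(M1−M0)/(6·2)=77/142, b=Δ0−h0·(2M0+M1)/6=-438/71
seg 1: a=-5, c=M1/2=231/71, d=(M2−M1)/(6·3)=-56/71, b=Δ1−h1·(2M1+M2)/6=24/71
seg 2: a=4, c=M2/2=-273/71, d=(M3−M2)/(6·1)=91/71, b=Δ2−h2·(2M2+M3)/6=-102/71
t_q=23/4 → seg 2, τ=3/4; S=4+-102/71·τ+-273/71·τ²+91/71·τ³=5909/4544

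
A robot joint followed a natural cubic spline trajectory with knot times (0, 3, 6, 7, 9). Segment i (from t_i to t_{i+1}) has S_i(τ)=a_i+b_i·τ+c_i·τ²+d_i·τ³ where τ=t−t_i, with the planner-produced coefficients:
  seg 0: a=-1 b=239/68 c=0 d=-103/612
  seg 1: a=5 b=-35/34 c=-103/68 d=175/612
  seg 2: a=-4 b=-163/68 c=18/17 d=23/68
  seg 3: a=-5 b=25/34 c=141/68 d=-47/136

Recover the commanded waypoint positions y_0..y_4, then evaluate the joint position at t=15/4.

y_0=-1 y_1=5 y_2=-4 y_3=-5 y_4=2
S(15/4) = 15217/4352

y_0 = S_0(0) = a_0 = -1
y_1 = S_1(0) = a_1 = 5
y_2 = S_2(0) = a_2 = -4
y_3 = S_3(0) = a_3 = -5
y_4 = S_3(2) = 2
t_q=15/4 is in segment 1 (τ=3/4); S_1(τ)=15217/4352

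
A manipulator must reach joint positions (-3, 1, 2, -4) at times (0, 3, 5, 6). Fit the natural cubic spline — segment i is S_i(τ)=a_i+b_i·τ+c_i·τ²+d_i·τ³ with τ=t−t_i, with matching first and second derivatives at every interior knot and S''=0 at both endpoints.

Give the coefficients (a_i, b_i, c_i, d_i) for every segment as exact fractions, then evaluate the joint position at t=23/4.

Δ: Δ0=4/3, Δ1=1/2, Δ2=-6
row 1: diag=10, rhs=-5; c'=1/5, d'=-1/2
row 2: denom=6−2·1/5=28/5; d'=(-39−2·-1/2)/(28/5)=-95/14
back: M2=-95/14
back: M1=-1/2−1/5·-95/14=6/7
M: M0=0, M1=6/7, M2=-95/14, M3=0
seg 0: a=-3, c=M0/2=0, d=(M1−M0)/(6·3)=1/21, b=Δ0−h0·(2M0+M1)/6=19/21
seg 1: a=1, c=M1/2=3/7, d=(M2−M1)/(6·2)=-107/168, b=Δ1−h1·(2M1+M2)/6=46/21
seg 2: a=2, c=M2/2=-95/28, d=(M3−M2)/(6·1)=95/84, b=Δ2−h2·(2M2+M3)/6=-157/42
t_q=23/4 → seg 2, τ=3/4; S=2+-157/42·τ+-95/28·τ²+95/84·τ³=-4005/1792

  seg 0: a=-3 b=19/21 c=0 d=1/21
  seg 1: a=1 b=46/21 c=3/7 d=-107/168
  seg 2: a=2 b=-157/42 c=-95/28 d=95/84
S(23/4) = -4005/1792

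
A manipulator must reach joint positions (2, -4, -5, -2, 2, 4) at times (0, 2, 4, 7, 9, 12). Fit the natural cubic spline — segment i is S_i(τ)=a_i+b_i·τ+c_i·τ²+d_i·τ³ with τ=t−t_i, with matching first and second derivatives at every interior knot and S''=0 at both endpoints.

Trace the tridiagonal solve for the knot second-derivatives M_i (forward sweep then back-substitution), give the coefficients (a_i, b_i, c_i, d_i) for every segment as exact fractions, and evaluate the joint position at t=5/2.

Δ: Δ0=-3, Δ1=-1/2, Δ2=1, Δ3=2, Δ4=2/3
row 1: diag=8, rhs=15; c'=1/4, d'=15/8
row 2: denom=10−2·1/4=19/2; d'=(9−2·15/8)/(19/2)=21/38
row 3: denom=10−3·6/19=172/19; d'=(6−3·21/38)/(172/19)=165/344
row 4: denom=10−2·19/86=411/43; d'=(-8−2·165/344)/(411/43)=-1541/1644
back: M4=-1541/1644
back: M3=165/344−19/86·-1541/1644=1129/1644
back: M2=21/38−6/19·1129/1644=46/137
back: M1=15/8−1/4·46/137=1963/1096
M: M0=0, M1=1963/1096, M2=46/137, M3=1129/1644, M4=-1541/1644, M5=0
seg 0: a=2, c=M0/2=0, d=(M1−M0)/(6·2)=1963/13152, b=Δ0−h0·(2M0+M1)/6=-11827/3288
seg 1: a=-4, c=M1/2=1963/2192, d=(M2−M1)/(6·2)=-1595/13152, b=Δ1−h1·(2M1+M2)/6=-2969/1644
seg 2: a=-5, c=M2/2=23/137, d=(M3−M2)/(6·3)=577/29592, b=Δ2−h2·(2M2+M3)/6=1055/3288
seg 3: a=-2, c=M3/2=1129/3288, d=(M4−M3)/(6·2)=-445/3288, b=Δ3−h3·(2M3+M4)/6=3049/1644
seg 4: a=2, c=M4/2=-1541/3288, d=(M5−M4)/(6·3)=1541/29592, b=Δ4−h4·(2M4+M5)/6=879/548
t_q=5/2 → seg 1, τ=1/2; S=-4+-2969/1644·τ+1963/2192·τ²+-1595/13152·τ³=-164637/35072

  seg 0: a=2 b=-11827/3288 c=0 d=1963/13152
  seg 1: a=-4 b=-2969/1644 c=1963/2192 d=-1595/13152
  seg 2: a=-5 b=1055/3288 c=23/137 d=577/29592
  seg 3: a=-2 b=3049/1644 c=1129/3288 d=-445/3288
  seg 4: a=2 b=879/548 c=-1541/3288 d=1541/29592
S(5/2) = -164637/35072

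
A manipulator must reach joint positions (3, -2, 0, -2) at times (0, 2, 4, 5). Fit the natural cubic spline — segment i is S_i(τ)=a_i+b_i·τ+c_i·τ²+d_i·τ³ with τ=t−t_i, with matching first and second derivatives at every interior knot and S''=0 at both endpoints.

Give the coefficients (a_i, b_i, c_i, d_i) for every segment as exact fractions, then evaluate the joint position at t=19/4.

Δ: Δ0=-5/2, Δ1=1, Δ2=-2
row 1: diag=8, rhs=21; c'=1/4, d'=21/8
row 2: denom=6−2·1/4=11/2; d'=(-18−2·21/8)/(11/2)=-93/22
back: M2=-93/22
back: M1=21/8−1/4·-93/22=81/22
M: M0=0, M1=81/22, M2=-93/22, M3=0
seg 0: a=3, c=M0/2=0, d=(M1−M0)/(6·2)=27/88, b=Δ0−h0·(2M0+M1)/6=-41/11
seg 1: a=-2, c=M1/2=81/44, d=(M2−M1)/(6·2)=-29/44, b=Δ1−h1·(2M1+M2)/6=-1/22
seg 2: a=0, c=M2/2=-93/44, d=(M3−M2)/(6·1)=31/44, b=Δ2−h2·(2M2+M3)/6=-13/22
t_q=19/4 → seg 2, τ=3/4; S=0+-13/22·τ+-93/44·τ²+31/44·τ³=-3759/2816

  seg 0: a=3 b=-41/11 c=0 d=27/88
  seg 1: a=-2 b=-1/22 c=81/44 d=-29/44
  seg 2: a=0 b=-13/22 c=-93/44 d=31/44
S(19/4) = -3759/2816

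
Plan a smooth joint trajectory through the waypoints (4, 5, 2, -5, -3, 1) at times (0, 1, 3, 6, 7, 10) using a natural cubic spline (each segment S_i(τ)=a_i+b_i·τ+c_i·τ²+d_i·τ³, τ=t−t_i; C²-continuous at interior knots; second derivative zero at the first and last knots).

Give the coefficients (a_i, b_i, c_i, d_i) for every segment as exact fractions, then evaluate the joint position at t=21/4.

  seg 0: a=4 b=2087/1548 c=0 d=-539/1548
  seg 1: a=5 b=235/774 c=-539/516 d=221/3096
  seg 2: a=2 b=-1168/387 c=-53/86 d=1961/6966
  seg 3: a=-5 b=685/774 c=742/387 d=-69/86
  seg 4: a=-3 b=895/387 c=-379/774 d=379/6966
S(21/4) = -25891/5504

Δ: Δ0=1, Δ1=-3/2, Δ2=-7/3, Δ3=2, Δ4=4/3
row 1: diag=6, rhs=-15; c'=1/3, d'=-5/2
row 2: denom=10−2·1/3=28/3; d'=(-5−2·-5/2)/(28/3)=0
row 3: denom=8−3·9/28=197/28; d'=(26−3·0)/(197/28)=728/197
row 4: denom=8−1·28/197=1548/197; d'=(-4−1·728/197)/(1548/197)=-379/387
back: M4=-379/387
back: M3=728/197−28/197·-379/387=1484/387
back: M2=0−9/28·1484/387=-53/43
back: M1=-5/2−1/3·-53/43=-539/258
M: M0=0, M1=-539/258, M2=-53/43, M3=1484/387, M4=-379/387, M5=0
seg 0: a=4, c=M0/2=0, d=(M1−M0)/(6·1)=-539/1548, b=Δ0−h0·(2M0+M1)/6=2087/1548
seg 1: a=5, c=M1/2=-539/516, d=(M2−M1)/(6·2)=221/3096, b=Δ1−h1·(2M1+M2)/6=235/774
seg 2: a=2, c=M2/2=-53/86, d=(M3−M2)/(6·3)=1961/6966, b=Δ2−h2·(2M2+M3)/6=-1168/387
seg 3: a=-5, c=M3/2=742/387, d=(M4−M3)/(6·1)=-69/86, b=Δ3−h3·(2M3+M4)/6=685/774
seg 4: a=-3, c=M4/2=-379/774, d=(M5−M4)/(6·3)=379/6966, b=Δ4−h4·(2M4+M5)/6=895/387
t_q=21/4 → seg 2, τ=9/4; S=2+-1168/387·τ+-53/86·τ²+1961/6966·τ³=-25891/5504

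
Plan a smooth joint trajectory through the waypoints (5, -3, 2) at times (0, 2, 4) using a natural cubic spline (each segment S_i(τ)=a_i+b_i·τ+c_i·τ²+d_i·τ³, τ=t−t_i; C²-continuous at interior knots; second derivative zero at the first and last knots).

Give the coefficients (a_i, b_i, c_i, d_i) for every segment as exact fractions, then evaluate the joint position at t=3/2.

  seg 0: a=5 b=-45/8 c=0 d=13/32
  seg 1: a=-3 b=-3/4 c=39/16 d=-13/32
S(3/2) = -529/256

Δ: Δ0=-4, Δ1=5/2
row 1: diag=8, rhs=39; c'=1/4, d'=39/8
back: M1=39/8
M: M0=0, M1=39/8, M2=0
seg 0: a=5, c=M0/2=0, d=(M1−M0)/(6·2)=13/32, b=Δ0−h0·(2M0+M1)/6=-45/8
seg 1: a=-3, c=M1/2=39/16, d=(M2−M1)/(6·2)=-13/32, b=Δ1−h1·(2M1+M2)/6=-3/4
t_q=3/2 → seg 0, τ=3/2; S=5+-45/8·τ+0·τ²+13/32·τ³=-529/256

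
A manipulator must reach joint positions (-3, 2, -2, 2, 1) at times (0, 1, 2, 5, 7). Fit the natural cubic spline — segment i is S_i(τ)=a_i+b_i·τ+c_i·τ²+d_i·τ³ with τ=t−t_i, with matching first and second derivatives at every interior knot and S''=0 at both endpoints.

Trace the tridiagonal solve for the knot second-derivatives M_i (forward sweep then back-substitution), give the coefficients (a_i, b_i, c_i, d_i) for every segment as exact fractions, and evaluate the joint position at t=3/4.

  seg 0: a=-3 b=12407/1644 c=0 d=-4187/1644
  seg 1: a=2 b=-77/822 c=-4187/548 d=6139/1644
  seg 2: a=-2 b=-6859/1644 c=488/137 d=-2839/4932
  seg 3: a=2 b=1363/822 c=-887/548 d=887/3288
S(3/4) = 55613/35072

Δ: Δ0=5, Δ1=-4, Δ2=4/3, Δ3=-1/2
row 1: diag=4, rhs=-54; c'=1/4, d'=-27/2
row 2: denom=8−1·1/4=31/4; d'=(32−1·-27/2)/(31/4)=182/31
row 3: denom=10−3·12/31=274/31; d'=(-11−3·182/31)/(274/31)=-887/274
back: M3=-887/274
back: M2=182/31−12/31·-887/274=976/137
back: M1=-27/2−1/4·976/137=-4187/274
M: M0=0, M1=-4187/274, M2=976/137, M3=-887/274, M4=0
seg 0: a=-3, c=M0/2=0, d=(M1−M0)/(6·1)=-4187/1644, b=Δ0−h0·(2M0+M1)/6=12407/1644
seg 1: a=2, c=M1/2=-4187/548, d=(M2−M1)/(6·1)=6139/1644, b=Δ1−h1·(2M1+M2)/6=-77/822
seg 2: a=-2, c=M2/2=488/137, d=(M3−M2)/(6·3)=-2839/4932, b=Δ2−h2·(2M2+M3)/6=-6859/1644
seg 3: a=2, c=M3/2=-887/548, d=(M4−M3)/(6·2)=887/3288, b=Δ3−h3·(2M3+M4)/6=1363/822
t_q=3/4 → seg 0, τ=3/4; S=-3+12407/1644·τ+0·τ²+-4187/1644·τ³=55613/35072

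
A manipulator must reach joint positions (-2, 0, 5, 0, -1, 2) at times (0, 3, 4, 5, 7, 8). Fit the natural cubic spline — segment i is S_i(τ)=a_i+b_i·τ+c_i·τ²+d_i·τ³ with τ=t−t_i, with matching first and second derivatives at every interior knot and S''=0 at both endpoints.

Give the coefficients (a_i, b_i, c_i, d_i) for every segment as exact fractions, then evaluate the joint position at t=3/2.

Δ: Δ0=2/3, Δ1=5, Δ2=-5, Δ3=-1/2, Δ4=3
row 1: diag=8, rhs=26; c'=1/8, d'=13/4
row 2: denom=4−1·1/8=31/8; d'=(-60−1·13/4)/(31/8)=-506/31
row 3: denom=6−1·8/31=178/31; d'=(27−1·-506/31)/(178/31)=1343/178
row 4: denom=6−2·31/89=472/89; d'=(21−2·1343/178)/(472/89)=263/236
back: M4=263/236
back: M3=1343/178−31/89·263/236=1689/236
back: M2=-506/31−8/31·1689/236=-1072/59
back: M1=13/4−1/8·-1072/59=1303/236
M: M0=0, M1=1303/236, M2=-1072/59, M3=1689/236, M4=263/236, M5=0
seg 0: a=-2, c=M0/2=0, d=(M1−M0)/(6·3)=1303/4248, b=Δ0−h0·(2M0+M1)/6=-2965/1416
seg 1: a=0, c=M1/2=1303/472, d=(M2−M1)/(6·1)=-5591/1416, b=Δ1−h1·(2M1+M2)/6=4381/708
seg 2: a=5, c=M2/2=-536/59, d=(M3−M2)/(6·1)=5977/1416, b=Δ2−h2·(2M2+M3)/6=-193/1416
seg 3: a=0, c=M3/2=1689/472, d=(M4−M3)/(6·2)=-713/1416, b=Δ3−h3·(2M3+M4)/6=-3995/708
seg 4: a=-1, c=M4/2=263/472, d=(M5−M4)/(6·1)=-263/1416, b=Δ4−h4·(2M4+M5)/6=1861/708
t_q=3/2 → seg 0, τ=3/2; S=-2+-2965/1416·τ+0·τ²+1303/4248·τ³=-15503/3776

  seg 0: a=-2 b=-2965/1416 c=0 d=1303/4248
  seg 1: a=0 b=4381/708 c=1303/472 d=-5591/1416
  seg 2: a=5 b=-193/1416 c=-536/59 d=5977/1416
  seg 3: a=0 b=-3995/708 c=1689/472 d=-713/1416
  seg 4: a=-1 b=1861/708 c=263/472 d=-263/1416
S(3/2) = -15503/3776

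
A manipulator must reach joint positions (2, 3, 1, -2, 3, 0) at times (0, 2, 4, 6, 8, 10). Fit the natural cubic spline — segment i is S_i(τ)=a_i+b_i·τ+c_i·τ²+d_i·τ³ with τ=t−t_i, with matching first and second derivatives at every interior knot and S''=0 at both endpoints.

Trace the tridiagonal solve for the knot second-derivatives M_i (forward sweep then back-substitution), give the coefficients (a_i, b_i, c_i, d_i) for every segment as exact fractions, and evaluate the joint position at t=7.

  seg 0: a=2 b=161/209 c=0 d=-113/1672
  seg 1: a=3 b=-17/418 c=-339/836 d=-31/836
  seg 2: a=1 b=-881/418 c=-525/836 d=41/88
  seg 3: a=-2 b=203/209 c=453/209 d=-1173/1672
  seg 4: a=3 b=511/418 c=-1707/836 d=569/1672
S(7) = 731/1672

Δ: Δ0=1/2, Δ1=-1, Δ2=-3/2, Δ3=5/2, Δ4=-3/2
row 1: diag=8, rhs=-9; c'=1/4, d'=-9/8
row 2: denom=8−2·1/4=15/2; d'=(-3−2·-9/8)/(15/2)=-1/10
row 3: denom=8−2·4/15=112/15; d'=(24−2·-1/10)/(112/15)=363/112
row 4: denom=8−2·15/56=209/28; d'=(-24−2·363/112)/(209/28)=-1707/418
back: M4=-1707/418
back: M3=363/112−15/56·-1707/418=906/209
back: M2=-1/10−4/15·906/209=-525/418
back: M1=-9/8−1/4·-525/418=-339/418
M: M0=0, M1=-339/418, M2=-525/418, M3=906/209, M4=-1707/418, M5=0
seg 0: a=2, c=M0/2=0, d=(M1−M0)/(6·2)=-113/1672, b=Δ0−h0·(2M0+M1)/6=161/209
seg 1: a=3, c=M1/2=-339/836, d=(M2−M1)/(6·2)=-31/836, b=Δ1−h1·(2M1+M2)/6=-17/418
seg 2: a=1, c=M2/2=-525/836, d=(M3−M2)/(6·2)=41/88, b=Δ2−h2·(2M2+M3)/6=-881/418
seg 3: a=-2, c=M3/2=453/209, d=(M4−M3)/(6·2)=-1173/1672, b=Δ3−h3·(2M3+M4)/6=203/209
seg 4: a=3, c=M4/2=-1707/836, d=(M5−M4)/(6·2)=569/1672, b=Δ4−h4·(2M4+M5)/6=511/418
t_q=7 → seg 3, τ=1; S=-2+203/209·τ+453/209·τ²+-1173/1672·τ³=731/1672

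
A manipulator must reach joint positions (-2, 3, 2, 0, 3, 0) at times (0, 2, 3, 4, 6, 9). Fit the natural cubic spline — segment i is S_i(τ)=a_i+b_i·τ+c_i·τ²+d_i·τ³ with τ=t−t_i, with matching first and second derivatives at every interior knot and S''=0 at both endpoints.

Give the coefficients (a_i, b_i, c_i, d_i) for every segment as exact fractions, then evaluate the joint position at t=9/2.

  seg 0: a=-2 b=1094/307 c=0 d=-653/2456
  seg 1: a=3 b=229/614 c=-1959/1228 d=273/1228
  seg 2: a=2 b=-2641/1228 c=-285/307 d=1325/1228
  seg 3: a=0 b=-473/614 c=2835/1228 d=-1441/2456
  seg 4: a=3 b=437/307 c=-372/307 d=124/921
S(9/2) = 2331/19648

Δ: Δ0=5/2, Δ1=-1, Δ2=-2, Δ3=3/2, Δ4=-1
row 1: diag=6, rhs=-21; c'=1/6, d'=-7/2
row 2: denom=4−1·1/6=23/6; d'=(-6−1·-7/2)/(23/6)=-15/23
row 3: denom=6−1·6/23=132/23; d'=(21−1·-15/23)/(132/23)=83/22
row 4: denom=10−2·23/66=307/33; d'=(-15−2·83/22)/(307/33)=-744/307
back: M4=-744/307
back: M3=83/22−23/66·-744/307=2835/614
back: M2=-15/23−6/23·2835/614=-570/307
back: M1=-7/2−1/6·-570/307=-1959/614
M: M0=0, M1=-1959/614, M2=-570/307, M3=2835/614, M4=-744/307, M5=0
seg 0: a=-2, c=M0/2=0, d=(M1−M0)/(6·2)=-653/2456, b=Δ0−h0·(2M0+M1)/6=1094/307
seg 1: a=3, c=M1/2=-1959/1228, d=(M2−M1)/(6·1)=273/1228, b=Δ1−h1·(2M1+M2)/6=229/614
seg 2: a=2, c=M2/2=-285/307, d=(M3−M2)/(6·1)=1325/1228, b=Δ2−h2·(2M2+M3)/6=-2641/1228
seg 3: a=0, c=M3/2=2835/1228, d=(M4−M3)/(6·2)=-1441/2456, b=Δ3−h3·(2M3+M4)/6=-473/614
seg 4: a=3, c=M4/2=-372/307, d=(M5−M4)/(6·3)=124/921, b=Δ4−h4·(2M4+M5)/6=437/307
t_q=9/2 → seg 3, τ=1/2; S=0+-473/614·τ+2835/1228·τ²+-1441/2456·τ³=2331/19648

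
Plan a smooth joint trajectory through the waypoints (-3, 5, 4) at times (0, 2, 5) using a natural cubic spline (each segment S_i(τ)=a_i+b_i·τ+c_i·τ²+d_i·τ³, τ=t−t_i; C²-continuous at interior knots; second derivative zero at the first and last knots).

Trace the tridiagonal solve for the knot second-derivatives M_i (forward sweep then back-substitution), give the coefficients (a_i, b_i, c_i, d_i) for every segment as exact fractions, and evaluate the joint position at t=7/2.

  seg 0: a=-3 b=73/15 c=0 d=-13/60
  seg 1: a=5 b=34/15 c=-13/10 d=13/90
S(7/2) = 477/80

Δ: Δ0=4, Δ1=-1/3
row 1: diag=10, rhs=-26; c'=3/10, d'=-13/5
back: M1=-13/5
M: M0=0, M1=-13/5, M2=0
seg 0: a=-3, c=M0/2=0, d=(M1−M0)/(6·2)=-13/60, b=Δ0−h0·(2M0+M1)/6=73/15
seg 1: a=5, c=M1/2=-13/10, d=(M2−M1)/(6·3)=13/90, b=Δ1−h1·(2M1+M2)/6=34/15
t_q=7/2 → seg 1, τ=3/2; S=5+34/15·τ+-13/10·τ²+13/90·τ³=477/80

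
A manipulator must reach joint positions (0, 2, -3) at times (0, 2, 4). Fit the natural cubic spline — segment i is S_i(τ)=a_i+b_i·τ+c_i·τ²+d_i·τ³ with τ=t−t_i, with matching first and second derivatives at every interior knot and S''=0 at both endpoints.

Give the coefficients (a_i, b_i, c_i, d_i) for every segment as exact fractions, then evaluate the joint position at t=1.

Δ: Δ0=1, Δ1=-5/2
row 1: diag=8, rhs=-21; c'=1/4, d'=-21/8
back: M1=-21/8
M: M0=0, M1=-21/8, M2=0
seg 0: a=0, c=M0/2=0, d=(M1−M0)/(6·2)=-7/32, b=Δ0−h0·(2M0+M1)/6=15/8
seg 1: a=2, c=M1/2=-21/16, d=(M2−M1)/(6·2)=7/32, b=Δ1−h1·(2M1+M2)/6=-3/4
t_q=1 → seg 0, τ=1; S=0+15/8·τ+0·τ²+-7/32·τ³=53/32

  seg 0: a=0 b=15/8 c=0 d=-7/32
  seg 1: a=2 b=-3/4 c=-21/16 d=7/32
S(1) = 53/32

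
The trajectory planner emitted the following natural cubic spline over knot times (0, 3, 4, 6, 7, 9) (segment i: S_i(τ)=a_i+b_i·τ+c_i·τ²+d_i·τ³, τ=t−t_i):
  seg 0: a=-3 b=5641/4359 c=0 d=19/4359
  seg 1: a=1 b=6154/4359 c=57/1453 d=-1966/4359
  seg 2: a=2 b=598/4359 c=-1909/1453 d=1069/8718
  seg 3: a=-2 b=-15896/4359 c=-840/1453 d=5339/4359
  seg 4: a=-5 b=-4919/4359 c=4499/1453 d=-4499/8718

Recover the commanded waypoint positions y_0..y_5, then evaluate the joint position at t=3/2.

y_0=-3 y_1=1 y_2=2 y_3=-2 y_4=-5 y_5=1
S(3/2) = -12137/11624

y_0 = S_0(0) = a_0 = -3
y_1 = S_1(0) = a_1 = 1
y_2 = S_2(0) = a_2 = 2
y_3 = S_3(0) = a_3 = -2
y_4 = S_4(0) = a_4 = -5
y_5 = S_4(2) = 1
t_q=3/2 is in segment 0 (τ=3/2); S_0(τ)=-12137/11624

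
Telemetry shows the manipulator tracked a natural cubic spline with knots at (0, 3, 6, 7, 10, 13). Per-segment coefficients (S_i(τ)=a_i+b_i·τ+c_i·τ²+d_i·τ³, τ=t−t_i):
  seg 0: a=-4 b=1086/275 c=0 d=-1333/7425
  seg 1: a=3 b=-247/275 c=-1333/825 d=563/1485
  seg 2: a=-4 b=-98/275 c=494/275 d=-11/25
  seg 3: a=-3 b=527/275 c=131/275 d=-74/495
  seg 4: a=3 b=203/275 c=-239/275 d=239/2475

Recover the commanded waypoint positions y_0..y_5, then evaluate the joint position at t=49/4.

y_0 = S_0(0) = a_0 = -4
y_1 = S_1(0) = a_1 = 3
y_2 = S_2(0) = a_2 = -4
y_3 = S_3(0) = a_3 = -3
y_4 = S_4(0) = a_4 = 3
y_5 = S_4(3) = 0
t_q=49/4 is in segment 4 (τ=9/4); S_4(τ)=4791/3520

y_0=-4 y_1=3 y_2=-4 y_3=-3 y_4=3 y_5=0
S(49/4) = 4791/3520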